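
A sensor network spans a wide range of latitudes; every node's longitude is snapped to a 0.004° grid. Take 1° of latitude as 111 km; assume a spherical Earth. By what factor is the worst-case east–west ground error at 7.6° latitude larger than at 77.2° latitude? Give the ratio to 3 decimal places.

4.474

With a 0.004° grid the true value lies within half a step, ±0.004°/2 = ±0.002°, of the stored one.
Error at 7.6° = 0.002° × 111000 × cos 7.6° ≈ 222 × 0.9912 = 220.05 m.
At 77.2°: 0.002° × 111000 × cos 77.2° = 0.002 × 111000 × 0.2215 ≈ 49.184 m.
The ratio reduces to cos 7.6° / cos 77.2° = 0.9912/0.2215 ≈ 4.4740.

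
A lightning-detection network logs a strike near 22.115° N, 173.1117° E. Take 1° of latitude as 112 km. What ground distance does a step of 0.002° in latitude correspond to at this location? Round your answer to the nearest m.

Along a meridian 0.002° is 0.002 × 112000 = 224 m.

224 m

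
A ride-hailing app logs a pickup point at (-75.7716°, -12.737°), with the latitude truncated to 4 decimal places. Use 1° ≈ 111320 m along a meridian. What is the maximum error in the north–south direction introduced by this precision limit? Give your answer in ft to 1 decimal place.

Truncating at 4 decimal places can drop up to a full unit in the last place, so the latitude may be off by as much as 0.0001°.
So the N–S error is at most 0.0001 × 111320 = 11.132 m.
Converting: 11.132 m × 3.2808 ft/m ≈ 36.522 ft.

36.5 ft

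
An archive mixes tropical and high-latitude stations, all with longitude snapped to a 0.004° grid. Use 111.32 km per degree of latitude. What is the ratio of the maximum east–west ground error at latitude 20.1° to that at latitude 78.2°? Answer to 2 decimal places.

With a 0.004° grid the true value lies within half a step, ±0.004°/2 = ±0.002°, of the stored one.
At 20.1°: 0.002° × 111320 × cos 20.1° = 0.002 × 111320 × 0.9391 ≈ 209.08 m.
Error at 78.2° = 0.002° × 111320 × cos 78.2° ≈ 222.64 × 0.2045 = 45.529 m.
Ratio: 209.08 / 45.529 = cos 20.1° / cos 78.2° ≈ 4.5922.

4.59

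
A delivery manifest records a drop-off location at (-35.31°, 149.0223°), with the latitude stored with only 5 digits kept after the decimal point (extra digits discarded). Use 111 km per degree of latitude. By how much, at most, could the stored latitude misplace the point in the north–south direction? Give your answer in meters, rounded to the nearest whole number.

Truncating at 5 decimal places can drop up to a full unit in the last place, so the latitude may be off by as much as 1e-05°.
So the N–S error is at most 1e-05 × 111000 = 1.11 m.

1 meters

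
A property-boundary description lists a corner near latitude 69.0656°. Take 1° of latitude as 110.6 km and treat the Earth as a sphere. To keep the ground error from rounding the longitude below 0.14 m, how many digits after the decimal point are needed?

6

At 69.0656° one degree of longitude covers 110600 × cos 69.0656° ≈ 110600 × 0.3573 ≈ 39517.3 m.
With N decimal places the half-ulp bound is 0.5·10⁻ᴺ°, or 0.5·10⁻ᴺ × 39517.3 m on the ground.
Need 0.5 × 39517.3 × 10⁻ᴺ ≤ 0.14 → 10⁻ᴺ ≤ 7.086e-06, so N ≥ 5.15.
At 5 places the error can reach 0.198 m, but 6 places keeps it to 0.0198 m.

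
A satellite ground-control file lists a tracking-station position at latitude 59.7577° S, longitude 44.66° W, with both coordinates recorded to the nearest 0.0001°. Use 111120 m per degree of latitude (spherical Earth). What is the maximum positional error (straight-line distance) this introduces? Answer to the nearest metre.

Rounding to 4 decimal places leaves each coordinate within ±5e-05° of the true value.
North–south component: 5e-05° × 111120 = 5.556 m.
Longitude error → 5e-05 × 111120 × cos 59.7577° = 5e-05 × 111120 × 0.5037 ≈ 2.79832 m.
Combining orthogonally: (5.556² + 2.79832²)^½ ≈ 6.22091 m.

6 metres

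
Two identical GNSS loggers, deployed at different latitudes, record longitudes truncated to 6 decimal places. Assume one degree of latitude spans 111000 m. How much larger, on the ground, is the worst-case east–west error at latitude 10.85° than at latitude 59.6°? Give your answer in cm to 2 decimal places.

5.28 cm

Truncating at 6 decimal places can drop up to a full unit in the last place, so the longitude may be off by as much as 1e-06°.
At 10.85°: 1e-06° × 111000 × cos 10.85° = 1e-06 × 111000 × 0.9821 ≈ 0.10902 m.
Error at 59.6° = 1e-06° × 111000 × cos 59.6° ≈ 0.111 × 0.5060 = 0.05617 m.
Difference: 0.10902 − 0.05617 = 0.052846 m.
That is 0.0528459 m = 5.2846 cm.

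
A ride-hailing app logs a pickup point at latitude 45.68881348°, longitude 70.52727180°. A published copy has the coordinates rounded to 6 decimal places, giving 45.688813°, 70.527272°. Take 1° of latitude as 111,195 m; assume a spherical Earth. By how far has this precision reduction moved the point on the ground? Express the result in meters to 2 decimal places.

0.06 meters

The latitude changed by +0.00000048° and the longitude by -0.00000020°.
North–south shift: 0.00000048 × 111195 = 0.0533736 m.
E–W at 45.6888°: -0.00000020° × 111195 × cos 45.6888° = -0.00000020 × 111195 × 0.6986 ≈ -0.0155352 m.
Hypotenuse of the two orthogonal shifts: √(0.0533736² + 0.0155352²) = 0.0555885 m.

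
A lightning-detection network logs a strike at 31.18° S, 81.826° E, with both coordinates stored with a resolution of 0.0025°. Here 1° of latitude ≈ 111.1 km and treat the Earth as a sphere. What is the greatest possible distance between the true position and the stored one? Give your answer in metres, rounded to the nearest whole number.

183 metres

With a 0.0025° grid the true value lies within half a step, ±0.0025°/2 = ±0.00125°, of the stored one.
N–S: 0.00125° × 111100 m/° = 138.875 m.
E–W at 31.18°: 0.00125° × 111100 × cos 31.18° = 0.00125 × 111100 × 0.8555 ≈ 118.814 m.
Worst case both components are at the extreme and orthogonal: √(138.875² + 118.814²) ≈ 182.765 m.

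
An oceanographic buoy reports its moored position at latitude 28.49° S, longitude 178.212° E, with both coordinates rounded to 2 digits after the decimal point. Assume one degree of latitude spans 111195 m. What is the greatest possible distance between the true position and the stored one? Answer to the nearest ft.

Rounding to 2 decimal places leaves each coordinate within ±0.005° of the true value.
N–S: 0.005° × 111195 m/° = 555.975 m.
Longitude error → 0.005 × 111195 × cos 28.49° = 0.005 × 111195 × 0.8789 ≈ 488.647 m.
The two errors are perpendicular, so the maximum displacement is √(555.975² + 488.647²) ≈ 740.192 m.
In feet: 740.192 m ÷ 0.3048 ≈ 2428.5 ft.

2428 ft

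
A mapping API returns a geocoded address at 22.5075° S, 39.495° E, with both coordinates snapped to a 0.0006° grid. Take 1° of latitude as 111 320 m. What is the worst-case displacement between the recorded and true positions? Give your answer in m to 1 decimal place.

45.5 m

With a 0.0006° grid the true value lies within half a step, ±0.0006°/2 = ±0.0003°, of the stored one.
Latitude error → 0.0003 × 111320 = 33.396 m along the meridian.
E–W at 22.5075°: 0.0003° × 111320 × cos 22.5075° = 0.0003 × 111320 × 0.9238 ≈ 30.8522 m.
The two errors are perpendicular, so the maximum displacement is √(33.396² + 30.8522²) ≈ 45.4659 m.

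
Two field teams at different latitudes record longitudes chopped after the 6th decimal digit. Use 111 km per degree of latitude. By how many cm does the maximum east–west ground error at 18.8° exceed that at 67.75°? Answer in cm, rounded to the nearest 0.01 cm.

Truncating at 6 decimal places can drop up to a full unit in the last place, so the longitude may be off by as much as 1e-06°.
At 18.8°: 1e-06° × 111000 × cos 18.8° = 1e-06 × 111000 × 0.9466 ≈ 0.10508 m.
Error at 67.75° = 1e-06° × 111000 × cos 67.75° ≈ 0.111 × 0.3786 = 0.04203 m.
Difference: 0.10508 − 0.04203 = 0.063048 m.
That is 0.0630481 m = 6.3048 cm.

6.30 cm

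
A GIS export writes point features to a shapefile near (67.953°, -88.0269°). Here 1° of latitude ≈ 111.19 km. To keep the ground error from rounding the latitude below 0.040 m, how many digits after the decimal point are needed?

One degree of latitude covers 111190 m.
With N decimal places the half-ulp bound is 0.5·10⁻ᴺ°, or 0.5·10⁻ᴺ × 111190 m on the ground.
Need 0.5 × 111190 × 10⁻ᴺ ≤ 0.040 → 10⁻ᴺ ≤ 7.195e-07, so N ≥ 6.14.
N = 6 would give 0.0556 m (too coarse); N = 7 gives 0.00556 m ≤ 0.040 m.

7 decimal places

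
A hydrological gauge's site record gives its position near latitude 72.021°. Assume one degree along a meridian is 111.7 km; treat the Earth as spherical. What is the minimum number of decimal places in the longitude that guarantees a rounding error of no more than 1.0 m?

5

At 72.021° one degree of longitude covers 111700 × cos 72.021° ≈ 111700 × 0.3087 ≈ 34478.3 m.
With N decimal places the half-ulp bound is 0.5·10⁻ᴺ°, or 0.5·10⁻ᴺ × 34478.3 m on the ground.
Setting 17239.1 × 10⁻ᴺ ≤ 1.0 gives 10ᴺ ≥ 1.724e+04, i.e. N ≥ 4.24.
So 5 decimal places suffice (0.172 m); 4 would allow up to 1.72 m.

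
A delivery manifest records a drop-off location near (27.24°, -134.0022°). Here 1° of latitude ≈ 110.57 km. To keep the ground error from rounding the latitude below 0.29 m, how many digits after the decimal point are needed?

One degree of latitude covers 110570 m.
N decimal places → at most half a unit in the last place, 0.5 × 10⁻ᴺ° = 110570/2 × 10⁻ᴺ m.
Setting 55285 × 10⁻ᴺ ≤ 0.29 gives 10ᴺ ≥ 1.906e+05, i.e. N ≥ 5.28.
N = 5 would give 0.553 m (too coarse); N = 6 gives 0.0553 m ≤ 0.29 m.

6 decimal places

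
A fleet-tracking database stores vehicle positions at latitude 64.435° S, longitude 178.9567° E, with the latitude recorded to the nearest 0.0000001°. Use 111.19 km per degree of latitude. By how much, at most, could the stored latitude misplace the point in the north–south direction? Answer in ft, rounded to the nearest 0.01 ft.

0.02 ft

Rounding to 7 decimal places leaves the latitude within ±5e-08° of the true value.
So the N–S error is at most 5e-08 × 111190 = 0.0055595 m.
Converting: 0.0055595 m × 3.2808 ft/m ≈ 0.01824 ft.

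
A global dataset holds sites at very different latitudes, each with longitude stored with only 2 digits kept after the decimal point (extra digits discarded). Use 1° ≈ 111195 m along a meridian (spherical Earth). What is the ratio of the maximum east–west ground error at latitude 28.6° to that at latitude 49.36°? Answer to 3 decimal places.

Truncating at 2 decimal places can drop up to a full unit in the last place, so the longitude may be off by as much as 0.01°.
At 28.6°: 0.01° × 111195 × cos 28.6° = 0.01 × 111195 × 0.8780 ≈ 976.27 m.
At 49.36°: 0.01° × 111195 × cos 49.36° = 0.01 × 111195 × 0.6513 ≈ 724.22 m.
Ratio: 976.27 / 724.22 = cos 28.6° / cos 49.36° ≈ 1.3480.

1.348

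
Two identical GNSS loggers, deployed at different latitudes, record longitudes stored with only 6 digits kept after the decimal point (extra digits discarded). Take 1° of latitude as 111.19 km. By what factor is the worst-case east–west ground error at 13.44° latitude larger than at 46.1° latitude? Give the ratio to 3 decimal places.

Truncating at 6 decimal places can drop up to a full unit in the last place, so the longitude may be off by as much as 1e-06°.
Error at 13.44° = 1e-06° × 111190 × cos 13.44° ≈ 0.11119 × 0.9726 = 0.10814 m.
At 46.1°: 1e-06° × 111190 × cos 46.1° = 1e-06 × 111190 × 0.6934 ≈ 0.077099 m.
The ratio reduces to cos 13.44° / cos 46.1° = 0.9726/0.6934 ≈ 1.4027.

1.403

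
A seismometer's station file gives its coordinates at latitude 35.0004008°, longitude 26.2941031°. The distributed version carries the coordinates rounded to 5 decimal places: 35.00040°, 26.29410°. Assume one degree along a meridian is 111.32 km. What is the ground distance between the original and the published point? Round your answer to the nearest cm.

The latitude changed by +0.0000008° and the longitude by +0.0000031°.
North–south shift: 0.0000008 × 111320 = 0.089056 m.
E–W at 35.0004°: 0.0000031° × 111320 × cos 35.0004° = 0.0000031 × 111320 × 0.8191 ≈ 0.282681 m.
Combined displacement = (0.089056² + 0.282681²)^½ ≈ 0.296378 m.
That is 0.296378 m = 29.638 cm.

30 cm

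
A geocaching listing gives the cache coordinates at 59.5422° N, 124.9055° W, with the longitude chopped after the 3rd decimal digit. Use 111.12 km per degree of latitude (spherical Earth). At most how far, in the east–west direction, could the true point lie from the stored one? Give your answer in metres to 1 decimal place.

56.3 metres

Truncating at 3 decimal places can drop up to a full unit in the last place, so the longitude may be off by as much as 0.001°.
At latitude 59.5422° a degree of longitude spans 111120 m × cos 59.5422° = 111120 × 0.5069 ≈ 56327.1 m.
East–west error: 0.001° × 56327.1 m/° ≈ 56.3271 m.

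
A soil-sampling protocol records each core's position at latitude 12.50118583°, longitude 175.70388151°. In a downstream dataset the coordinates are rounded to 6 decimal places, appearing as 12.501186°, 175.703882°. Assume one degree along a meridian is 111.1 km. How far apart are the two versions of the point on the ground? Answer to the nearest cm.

The latitude changed by -0.00000017° and the longitude by -0.00000049°.
N–S: -0.00000017° × 111100 m/° = -0.018887 m.
E–W at 12.5012°: -0.00000049° × 111100 × cos 12.5012° = -0.00000049 × 111100 × 0.9763 ≈ -0.0531483 m.
Distance: √(0.018887² + 0.0531483²) ≈ 0.0564045 m.
That is 0.0564045 m = 5.6404 cm.

6 cm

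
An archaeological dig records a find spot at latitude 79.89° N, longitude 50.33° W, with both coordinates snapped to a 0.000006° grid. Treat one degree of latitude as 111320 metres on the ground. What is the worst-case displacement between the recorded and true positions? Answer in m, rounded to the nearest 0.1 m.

With a 0.000006° grid the true value lies within half a step, ±0.000006°/2 = ±3e-06°, of the stored one.
North–south component: 3e-06° × 111320 = 0.33396 m.
Longitude error → 3e-06 × 111320 × cos 79.89° = 3e-06 × 111320 × 0.1755 ≈ 0.0586229 m.
Combining orthogonally: (0.33396² + 0.0586229²)^½ ≈ 0.339066 m.

0.3 m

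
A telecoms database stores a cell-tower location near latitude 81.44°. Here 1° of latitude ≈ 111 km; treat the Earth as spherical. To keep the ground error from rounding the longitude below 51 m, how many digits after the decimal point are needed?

At 81.44° one degree of longitude covers 111000 × cos 81.44° ≈ 111000 × 0.1488 ≈ 16521.8 m.
Rounding to N decimal places gives at most 0.5 × 10⁻ᴺ degrees of error, i.e. 0.5 × 10⁻ᴺ × 16521.8 m.
Need 0.5 × 16521.8 × 10⁻ᴺ ≤ 51 → 10⁻ᴺ ≤ 6.174e-03, so N ≥ 2.21.
So 3 decimal places suffice (8.26 m); 2 would allow up to 82.6 m.

3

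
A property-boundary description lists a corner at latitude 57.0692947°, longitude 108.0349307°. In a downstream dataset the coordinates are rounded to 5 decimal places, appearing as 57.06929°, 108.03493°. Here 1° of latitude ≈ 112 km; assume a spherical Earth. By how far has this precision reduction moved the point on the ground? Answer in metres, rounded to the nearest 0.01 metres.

The latitude changed by +0.0000047° and the longitude by +0.0000007°.
N–S: 0.0000047° × 112000 m/° = 0.5264 m.
East–west at this latitude: 0.0000007° × 112000 × cos 57.0693° ≈ 0.0000007 × 60885.9 = 0.0426202 m.
Distance: √(0.5264² + 0.0426202²) ≈ 0.528123 m.

0.53 metres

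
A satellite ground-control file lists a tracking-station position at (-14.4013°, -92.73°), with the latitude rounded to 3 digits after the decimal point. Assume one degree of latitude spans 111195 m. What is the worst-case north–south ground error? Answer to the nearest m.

56 m

Rounding to 3 decimal places leaves the latitude within ±0.0005° of the true value.
So the N–S error is at most 0.0005 × 111195 = 55.5975 m.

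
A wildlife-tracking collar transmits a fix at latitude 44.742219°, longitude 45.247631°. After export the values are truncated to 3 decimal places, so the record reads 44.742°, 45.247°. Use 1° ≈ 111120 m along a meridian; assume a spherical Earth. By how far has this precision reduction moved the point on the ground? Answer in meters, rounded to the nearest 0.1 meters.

55.4 meters

The latitude changed by +0.000219° and the longitude by +0.000631°.
N–S: 0.000219° × 111120 m/° = 24.3353 m.
E–W at 44.742°: 0.000631° × 111120 × cos 44.742° = 0.000631 × 111120 × 0.7103 ≈ 49.8028 m.
Distance: √(24.3353² + 49.8028²) ≈ 55.4303 m.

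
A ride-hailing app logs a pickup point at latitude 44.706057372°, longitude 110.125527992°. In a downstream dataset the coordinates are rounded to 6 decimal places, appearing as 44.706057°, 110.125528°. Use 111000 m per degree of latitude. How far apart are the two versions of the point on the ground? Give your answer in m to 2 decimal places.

The latitude changed by +0.000000372° and the longitude by -0.000000008°.
North–south shift: 0.000000372 × 111000 = 0.041292 m.
E–W at 44.7061°: -0.000000008° × 111000 × cos 44.7061° = -0.000000008 × 111000 × 0.7107 ≈ -0.000631124 m.
Hypotenuse of the two orthogonal shifts: √(0.041292² + 0.000631124²) = 0.0412968 m.

0.04 m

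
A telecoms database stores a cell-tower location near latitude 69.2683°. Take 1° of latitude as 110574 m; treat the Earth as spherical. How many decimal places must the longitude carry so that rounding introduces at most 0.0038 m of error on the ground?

At 69.2683° one degree of longitude covers 110574 × cos 69.2683° ≈ 110574 × 0.3540 ≈ 39142.3 m.
With N decimal places the half-ulp bound is 0.5·10⁻ᴺ°, or 0.5·10⁻ᴺ × 39142.3 m on the ground.
Need 0.5 × 39142.3 × 10⁻ᴺ ≤ 0.0038 → 10⁻ᴺ ≤ 1.942e-07, so N ≥ 6.71.
So 7 decimal places suffice (0.00196 m); 6 would allow up to 0.0196 m.

7 decimal places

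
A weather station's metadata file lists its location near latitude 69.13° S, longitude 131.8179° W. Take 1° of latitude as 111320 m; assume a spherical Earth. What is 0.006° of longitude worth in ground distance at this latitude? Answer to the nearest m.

238 m

0.006° of longitude at 69.13° is 0.006 × 111320 × cos 69.13° ≈ 0.006 × 39657.6 = 237.946 m.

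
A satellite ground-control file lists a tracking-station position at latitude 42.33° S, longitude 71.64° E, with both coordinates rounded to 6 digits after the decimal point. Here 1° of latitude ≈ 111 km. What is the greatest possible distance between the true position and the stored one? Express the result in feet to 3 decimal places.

0.226 feet

Rounding to 6 decimal places leaves each coordinate within ±5e-07° of the true value.
N–S: 5e-07° × 111000 m/° = 0.0555 m.
East–west component at 42.33°: 5e-07° × 111000 × cos 42.33° ≈ 5e-07 × 82059.9 ≈ 0.04103 m.
Combining orthogonally: (0.0555² + 0.04103²)^½ ≈ 0.0690196 m.
Converting: 0.0690196 m × 3.2808 ft/m ≈ 0.22644 ft.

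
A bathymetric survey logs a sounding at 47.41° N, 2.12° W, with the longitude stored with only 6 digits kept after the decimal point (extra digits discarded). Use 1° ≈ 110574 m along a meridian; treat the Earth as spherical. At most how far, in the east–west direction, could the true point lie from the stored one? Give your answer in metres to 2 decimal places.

0.07 metres

Truncating at 6 decimal places can drop up to a full unit in the last place, so the longitude may be off by as much as 1e-06°.
Parallels shrink by cos φ, so at 47.41° a degree of longitude is 110574 × 0.6767 ≈ 74830.7 m.
East–west error: 1e-06° × 74830.7 m/° ≈ 0.0748307 m.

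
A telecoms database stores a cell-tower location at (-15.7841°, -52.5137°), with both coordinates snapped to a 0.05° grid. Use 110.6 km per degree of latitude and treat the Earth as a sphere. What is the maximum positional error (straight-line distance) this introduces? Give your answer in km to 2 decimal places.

With a 0.05° grid the true value lies within half a step, ±0.05°/2 = ±0.025°, of the stored one.
Latitude error → 0.025 × 110600 = 2765 m along the meridian.
Longitude error → 0.025 × 110600 × cos 15.7841° = 0.025 × 110600 × 0.9623 ≈ 2660.74 m.
Worst case both components are at the extreme and orthogonal: √(2765² + 2660.74²) ≈ 3837.29 m.
That is 3837.29 m = 3.8373 km.

3.84 km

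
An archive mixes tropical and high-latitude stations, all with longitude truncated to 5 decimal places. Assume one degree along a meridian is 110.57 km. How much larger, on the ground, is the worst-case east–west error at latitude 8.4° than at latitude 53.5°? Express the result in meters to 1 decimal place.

0.4 meters

Truncating at 5 decimal places can drop up to a full unit in the last place, so the longitude may be off by as much as 1e-05°.
At 8.4°: 1e-05° × 110570 × cos 8.4° = 1e-05 × 110570 × 0.9893 ≈ 1.0938 m.
Error at 53.5° = 1e-05° × 110570 × cos 53.5° ≈ 1.1057 × 0.5948 = 0.6577 m.
Difference: 1.0938 − 0.6577 = 0.43614 m.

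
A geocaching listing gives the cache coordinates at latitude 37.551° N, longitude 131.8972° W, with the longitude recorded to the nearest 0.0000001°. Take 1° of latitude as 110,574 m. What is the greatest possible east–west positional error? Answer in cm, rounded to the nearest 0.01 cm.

Rounding to 7 decimal places leaves the longitude within ±5e-08° of the true value.
Parallels shrink by cos φ, so at 37.551° a degree of longitude is 110574 × 0.7928 ≈ 87664.3 m.
East–west error: 5e-08° × 87664.3 m/° ≈ 0.00438322 m.
That is 0.00438322 m = 0.43832 cm.

0.44 cm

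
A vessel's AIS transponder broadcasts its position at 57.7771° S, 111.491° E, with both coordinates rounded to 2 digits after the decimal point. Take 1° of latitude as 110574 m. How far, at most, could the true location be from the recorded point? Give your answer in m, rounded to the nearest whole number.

Rounding to 2 decimal places leaves each coordinate within ±0.005° of the true value.
N–S: 0.005° × 110574 m/° = 552.87 m.
Longitude error → 0.005 × 110574 × cos 57.7771° = 0.005 × 110574 × 0.5332 ≈ 294.798 m.
The two errors are perpendicular, so the maximum displacement is √(552.87² + 294.798²) ≈ 626.555 m.

627 m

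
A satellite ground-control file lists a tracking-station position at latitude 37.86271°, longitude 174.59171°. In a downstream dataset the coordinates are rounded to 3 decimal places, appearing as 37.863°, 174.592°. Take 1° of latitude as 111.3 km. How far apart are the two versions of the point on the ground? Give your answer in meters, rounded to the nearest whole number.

41 meters

Δlat = 37.86271 − 37.863 = -0.00029°; Δlon = 174.59171 − 174.592 = -0.00029°.
North–south shift: -0.00029 × 111300 = -32.277 m.
E–W at 37.863°: -0.00029° × 111300 × cos 37.863° = -0.00029 × 111300 × 0.7895 ≈ -25.4821 m.
Hypotenuse of the two orthogonal shifts: √(32.277² + 25.4821²) = 41.1235 m.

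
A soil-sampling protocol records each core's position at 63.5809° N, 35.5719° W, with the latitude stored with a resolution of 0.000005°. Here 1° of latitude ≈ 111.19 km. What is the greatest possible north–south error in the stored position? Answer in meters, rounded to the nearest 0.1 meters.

0.3 meters

With a 0.000005° grid the true value lies within half a step, ±0.000005°/2 = ±2.5e-06°, of the stored one.
Along the meridian that is 2.5e-06° × 111190 m/° = 0.277975 m.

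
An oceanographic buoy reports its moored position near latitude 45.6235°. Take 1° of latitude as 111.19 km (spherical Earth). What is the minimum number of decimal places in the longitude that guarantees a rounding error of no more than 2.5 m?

5 decimal places

At 45.6235° one degree of longitude covers 111190 × cos 45.6235° ≈ 111190 × 0.6994 ≈ 77763 m.
Rounding to N decimal places gives at most 0.5 × 10⁻ᴺ degrees of error, i.e. 0.5 × 10⁻ᴺ × 77763 m.
Need 0.5 × 77763 × 10⁻ᴺ ≤ 2.5 → 10⁻ᴺ ≤ 6.430e-05, so N ≥ 4.19.
N = 4 would give 3.89 m (too coarse); N = 5 gives 0.389 m ≤ 2.5 m.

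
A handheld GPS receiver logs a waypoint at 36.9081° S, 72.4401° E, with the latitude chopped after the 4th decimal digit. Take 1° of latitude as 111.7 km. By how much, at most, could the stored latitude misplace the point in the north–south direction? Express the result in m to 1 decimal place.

11.2 m

Truncating at 4 decimal places can drop up to a full unit in the last place, so the latitude may be off by as much as 0.0001°.
North–south distance: 0.0001° × 111700 m/° = 11.17 m.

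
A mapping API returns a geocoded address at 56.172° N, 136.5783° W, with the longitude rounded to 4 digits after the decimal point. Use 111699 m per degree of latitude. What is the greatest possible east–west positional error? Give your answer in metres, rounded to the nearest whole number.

Rounding to 4 decimal places leaves the longitude within ±5e-05° of the true value.
Parallels shrink by cos φ, so at 56.172° a degree of longitude is 111699 × 0.5567 ≈ 62183 m.
So at most 5e-05° × 62183 ≈ 3.10915 m east–west.

3 metres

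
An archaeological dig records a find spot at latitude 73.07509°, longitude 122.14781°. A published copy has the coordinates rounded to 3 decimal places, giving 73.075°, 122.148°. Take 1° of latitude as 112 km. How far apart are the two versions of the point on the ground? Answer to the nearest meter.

12 meters

The latitude changed by +0.00009° and the longitude by -0.00019°.
North–south shift: 0.00009 × 112000 = 10.08 m.
E–W at 73.075°: -0.00019° × 112000 × cos 73.075° = -0.00019 × 112000 × 0.2911 ≈ -6.19503 m.
Distance: √(10.08² + 6.19503²) ≈ 11.8315 m.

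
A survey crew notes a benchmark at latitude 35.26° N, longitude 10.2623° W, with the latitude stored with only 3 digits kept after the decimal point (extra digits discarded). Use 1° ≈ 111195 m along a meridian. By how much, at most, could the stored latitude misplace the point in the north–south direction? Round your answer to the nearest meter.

Truncating at 3 decimal places can drop up to a full unit in the last place, so the latitude may be off by as much as 0.001°.
So the N–S error is at most 0.001 × 111195 = 111.195 m.

111 meters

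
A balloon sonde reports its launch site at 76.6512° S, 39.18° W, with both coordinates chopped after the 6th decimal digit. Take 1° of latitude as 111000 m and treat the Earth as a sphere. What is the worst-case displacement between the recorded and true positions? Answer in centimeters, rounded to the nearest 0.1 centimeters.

Truncating at 6 decimal places can drop up to a full unit in the last place, so each coordinate may be off by as much as 1e-06°.
N–S: 1e-06° × 111000 m/° = 0.111 m.
E–W at 76.6512°: 1e-06° × 111000 × cos 76.6512° = 1e-06 × 111000 × 0.2309 ≈ 0.0256275 m.
Combining orthogonally: (0.111² + 0.0256275²)^½ ≈ 0.11392 m.
That is 0.11392 m = 11.392 cm.

11.4 centimeters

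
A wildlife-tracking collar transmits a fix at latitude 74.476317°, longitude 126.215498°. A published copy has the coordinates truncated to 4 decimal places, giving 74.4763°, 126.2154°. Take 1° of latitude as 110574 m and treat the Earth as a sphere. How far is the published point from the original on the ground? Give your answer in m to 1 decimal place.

3.5 m

Δlat = 74.476317 − 74.4763 = +0.000017°; Δlon = 126.215498 − 126.2154 = +0.000098°.
North–south shift: 0.000017 × 110574 = 1.87976 m.
E–W at 74.4763°: 0.000098° × 110574 × cos 74.4763° = 0.000098 × 110574 × 0.2676 ≈ 2.90018 m.
Distance: √(1.87976² + 2.90018²) ≈ 3.45609 m.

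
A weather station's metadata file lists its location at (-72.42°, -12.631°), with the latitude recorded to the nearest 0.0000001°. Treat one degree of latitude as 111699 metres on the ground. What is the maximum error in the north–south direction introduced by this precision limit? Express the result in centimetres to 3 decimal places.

Rounding to 7 decimal places leaves the latitude within ±5e-08° of the true value.
So the N–S error is at most 5e-08 × 111699 = 0.00558495 m.
That is 0.00558495 m = 0.55849 cm.

0.558 centimetres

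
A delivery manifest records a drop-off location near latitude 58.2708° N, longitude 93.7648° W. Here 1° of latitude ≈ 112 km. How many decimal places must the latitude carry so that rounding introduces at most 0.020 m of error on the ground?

7

One degree of latitude covers 112000 m.
Rounding to N decimal places gives at most 0.5 × 10⁻ᴺ degrees of error, i.e. 0.5 × 10⁻ᴺ × 112000 m.
Setting 56000 × 10⁻ᴺ ≤ 0.020 gives 10ᴺ ≥ 2.8e+06, i.e. N ≥ 6.45.
At 6 places the error can reach 0.056 m, but 7 places keeps it to 0.0056 m.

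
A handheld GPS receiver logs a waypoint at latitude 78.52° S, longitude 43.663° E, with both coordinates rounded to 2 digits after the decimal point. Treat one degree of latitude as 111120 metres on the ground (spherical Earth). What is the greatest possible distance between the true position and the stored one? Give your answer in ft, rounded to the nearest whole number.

1859 ft

Rounding to 2 decimal places leaves each coordinate within ±0.005° of the true value.
N–S: 0.005° × 111120 m/° = 555.6 m.
Longitude error → 0.005 × 111120 × cos 78.52° = 0.005 × 111120 × 0.1990 ≈ 110.579 m.
Combining orthogonally: (555.6² + 110.579²)^½ ≈ 566.497 m.
In feet: 566.497 m ÷ 0.3048 ≈ 1858.6 ft.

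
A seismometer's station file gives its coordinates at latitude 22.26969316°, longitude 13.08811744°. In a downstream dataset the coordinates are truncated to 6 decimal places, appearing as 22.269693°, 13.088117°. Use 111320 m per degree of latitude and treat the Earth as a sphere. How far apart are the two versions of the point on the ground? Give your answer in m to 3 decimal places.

0.049 m

The latitude changed by +0.00000016° and the longitude by +0.00000044°.
North–south shift: 0.00000016 × 111320 = 0.0178112 m.
East–west at this latitude: 0.00000044° × 111320 × cos 22.2697° ≈ 0.00000044 × 103017 = 0.0453273 m.
Distance: √(0.0178112² + 0.0453273²) ≈ 0.0487012 m.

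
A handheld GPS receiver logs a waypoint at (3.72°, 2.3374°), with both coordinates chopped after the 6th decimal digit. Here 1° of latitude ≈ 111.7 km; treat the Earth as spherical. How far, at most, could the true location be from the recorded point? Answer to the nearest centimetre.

16 centimetres

Truncating at 6 decimal places can drop up to a full unit in the last place, so each coordinate may be off by as much as 1e-06°.
Latitude error → 1e-06 × 111700 = 0.1117 m along the meridian.
Longitude error → 1e-06 × 111700 × cos 3.72° = 1e-06 × 111700 × 0.9979 ≈ 0.111465 m.
Worst case both components are at the extreme and orthogonal: √(0.1117² + 0.111465²) ≈ 0.157801 m.
That is 0.157801 m = 15.78 cm.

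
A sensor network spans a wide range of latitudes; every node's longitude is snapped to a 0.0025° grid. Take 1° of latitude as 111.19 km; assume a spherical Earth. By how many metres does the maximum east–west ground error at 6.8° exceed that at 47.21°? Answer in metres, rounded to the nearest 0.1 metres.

With a 0.0025° grid the true value lies within half a step, ±0.0025°/2 = ±0.00125°, of the stored one.
Error at 6.8° = 0.00125° × 111190 × cos 6.8° ≈ 138.99 × 0.9930 = 138.01 m.
Error at 47.21° = 0.00125° × 111190 × cos 47.21° ≈ 138.99 × 0.6793 = 94.416 m.
Difference: 138.01 − 94.416 = 43.594 m.

43.6 metres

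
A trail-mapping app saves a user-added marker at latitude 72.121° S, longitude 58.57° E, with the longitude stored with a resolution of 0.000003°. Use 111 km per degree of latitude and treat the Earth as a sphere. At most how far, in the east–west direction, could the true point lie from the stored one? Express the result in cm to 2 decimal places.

5.11 cm

With a 0.000003° grid the true value lies within half a step, ±0.000003°/2 = ±1.5e-06°, of the stored one.
Parallels shrink by cos φ, so at 72.121° a degree of longitude is 111000 × 0.3070 ≈ 34077.9 m.
East–west error: 1.5e-06° × 34077.9 m/° ≈ 0.0511168 m.
That is 0.0511168 m = 5.1117 cm.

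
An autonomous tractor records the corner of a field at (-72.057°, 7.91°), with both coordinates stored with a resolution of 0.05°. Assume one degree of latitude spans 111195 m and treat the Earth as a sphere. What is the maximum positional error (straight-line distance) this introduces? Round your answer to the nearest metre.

2909 metres

With a 0.05° grid the true value lies within half a step, ±0.05°/2 = ±0.025°, of the stored one.
Latitude error → 0.025 × 111195 = 2779.88 m along the meridian.
East–west component at 72.057°: 0.025° × 111195 × cos 72.057° ≈ 0.025 × 34255.9 ≈ 856.398 m.
Worst case both components are at the extreme and orthogonal: √(2779.88² + 856.398²) ≈ 2908.8 m.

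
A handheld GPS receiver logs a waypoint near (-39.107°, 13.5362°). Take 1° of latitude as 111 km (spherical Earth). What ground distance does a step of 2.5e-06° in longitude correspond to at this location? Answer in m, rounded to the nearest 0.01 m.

0.22 m

At 39.107° a degree of longitude is 111000 × cos 39.107° ≈ 86132.6 m, so 2.5e-06° corresponds to 0.215331 m.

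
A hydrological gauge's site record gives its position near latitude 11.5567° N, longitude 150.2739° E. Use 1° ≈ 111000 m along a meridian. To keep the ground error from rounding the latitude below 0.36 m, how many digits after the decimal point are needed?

One degree of latitude covers 111000 m.
Rounding to N decimal places gives at most 0.5 × 10⁻ᴺ degrees of error, i.e. 0.5 × 10⁻ᴺ × 111000 m.
Setting 55500 × 10⁻ᴺ ≤ 0.36 gives 10ᴺ ≥ 1.542e+05, i.e. N ≥ 5.19.
At 5 places the error can reach 0.555 m, but 6 places keeps it to 0.0555 m.

6 decimal places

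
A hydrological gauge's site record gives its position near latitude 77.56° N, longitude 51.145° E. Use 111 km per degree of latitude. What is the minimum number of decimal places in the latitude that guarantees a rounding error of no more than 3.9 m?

One degree of latitude covers 111000 m.
With N decimal places the half-ulp bound is 0.5·10⁻ᴺ°, or 0.5·10⁻ᴺ × 111000 m on the ground.
Need 0.5 × 111000 × 10⁻ᴺ ≤ 3.9 → 10⁻ᴺ ≤ 7.027e-05, so N ≥ 4.15.
At 4 places the error can reach 5.55 m, but 5 places keeps it to 0.555 m.

5 decimal places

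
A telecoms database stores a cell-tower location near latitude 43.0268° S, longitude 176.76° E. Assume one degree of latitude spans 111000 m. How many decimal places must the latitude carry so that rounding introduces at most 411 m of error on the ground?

3 decimal places

One degree of latitude covers 111000 m.
N decimal places → at most half a unit in the last place, 0.5 × 10⁻ᴺ° = 111000/2 × 10⁻ᴺ m.
Need 0.5 × 111000 × 10⁻ᴺ ≤ 411 → 10⁻ᴺ ≤ 7.405e-03, so N ≥ 2.13.
N = 2 would give 555 m (too coarse); N = 3 gives 55.5 m ≤ 411 m.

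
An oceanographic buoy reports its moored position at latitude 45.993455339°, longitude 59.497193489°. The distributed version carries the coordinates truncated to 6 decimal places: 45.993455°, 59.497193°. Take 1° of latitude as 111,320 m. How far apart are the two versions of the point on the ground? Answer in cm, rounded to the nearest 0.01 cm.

The latitude changed by +0.000000339° and the longitude by +0.000000489°.
North–south shift: 0.000000339 × 111320 = 0.0377375 m.
East–west at this latitude: 0.000000489° × 111320 × cos 45.9935° ≈ 0.000000489 × 77338.5 = 0.0378185 m.
Distance: √(0.0377375² + 0.0378185²) ≈ 0.0534262 m.
That is 0.0534262 m = 5.3426 cm.

5.34 cm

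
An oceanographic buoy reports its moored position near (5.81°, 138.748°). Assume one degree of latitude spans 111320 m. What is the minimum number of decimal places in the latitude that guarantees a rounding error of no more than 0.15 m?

6 decimal places

One degree of latitude covers 111320 m.
With N decimal places the half-ulp bound is 0.5·10⁻ᴺ°, or 0.5·10⁻ᴺ × 111320 m on the ground.
Setting 55660 × 10⁻ᴺ ≤ 0.15 gives 10ᴺ ≥ 3.711e+05, i.e. N ≥ 5.57.
N = 5 would give 0.557 m (too coarse); N = 6 gives 0.0557 m ≤ 0.15 m.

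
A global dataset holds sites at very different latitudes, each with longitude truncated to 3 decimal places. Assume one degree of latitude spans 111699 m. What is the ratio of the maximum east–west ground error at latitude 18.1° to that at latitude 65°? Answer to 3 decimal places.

Truncating at 3 decimal places can drop up to a full unit in the last place, so the longitude may be off by as much as 0.001°.
Error at 18.1° = 0.001° × 111699 × cos 18.1° ≈ 111.7 × 0.9505 = 106.17 m.
Error at 65° = 0.001° × 111699 × cos 65° ≈ 111.7 × 0.4226 = 47.206 m.
The ratio reduces to cos 18.1° / cos 65° = 0.9505/0.4226 ≈ 2.2491.

2.249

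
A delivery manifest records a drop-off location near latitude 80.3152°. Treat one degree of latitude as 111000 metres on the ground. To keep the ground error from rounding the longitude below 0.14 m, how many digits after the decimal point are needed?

At 80.3152° one degree of longitude covers 111000 × cos 80.3152° ≈ 111000 × 0.1682 ≈ 18673.3 m.
Rounding to N decimal places gives at most 0.5 × 10⁻ᴺ degrees of error, i.e. 0.5 × 10⁻ᴺ × 18673.3 m.
Setting 9336.65 × 10⁻ᴺ ≤ 0.14 gives 10ᴺ ≥ 6.669e+04, i.e. N ≥ 4.82.
N = 4 would give 0.934 m (too coarse); N = 5 gives 0.0934 m ≤ 0.14 m.

5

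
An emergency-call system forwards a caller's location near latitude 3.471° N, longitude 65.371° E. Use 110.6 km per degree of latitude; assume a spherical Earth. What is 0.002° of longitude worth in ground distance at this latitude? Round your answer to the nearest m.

221 m

One degree of longitude here spans 110600 × cos 3.471° = 110600 × 0.9982 ≈ 110397 m; 0.002° of that is 220.794 m.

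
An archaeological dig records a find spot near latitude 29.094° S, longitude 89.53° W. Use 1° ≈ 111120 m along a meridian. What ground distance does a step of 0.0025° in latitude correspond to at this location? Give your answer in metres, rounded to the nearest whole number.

Along a meridian 0.0025° is 0.0025 × 111120 = 277.8 m.

278 metres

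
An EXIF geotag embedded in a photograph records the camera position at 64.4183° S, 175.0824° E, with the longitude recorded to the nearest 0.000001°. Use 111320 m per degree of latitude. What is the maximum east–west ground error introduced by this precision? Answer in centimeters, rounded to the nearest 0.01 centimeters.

2.40 centimeters

Rounding to 6 decimal places leaves the longitude within ±5e-07° of the true value.
Parallels shrink by cos φ, so at 64.4183° a degree of longitude is 111320 × 0.4318 ≈ 48067.7 m.
So at most 5e-07° × 48067.7 ≈ 0.0240339 m east–west.
That is 0.0240339 m = 2.4034 cm.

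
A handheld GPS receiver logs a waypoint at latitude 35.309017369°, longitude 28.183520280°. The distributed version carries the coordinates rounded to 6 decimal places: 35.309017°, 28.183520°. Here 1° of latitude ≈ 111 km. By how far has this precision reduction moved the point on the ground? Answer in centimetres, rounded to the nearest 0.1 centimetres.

Δlat = 35.309017369 − 35.309017 = +0.000000369°; Δlon = 28.183520280 − 28.183520 = +0.000000280°.
North–south shift: 0.000000369 × 111000 = 0.040959 m.
E–W at 35.309°: 0.000000280° × 111000 × cos 35.309° = 0.000000280 × 111000 × 0.8160 ≈ 0.0253627 m.
Hypotenuse of the two orthogonal shifts: √(0.040959² + 0.0253627²) = 0.0481758 m.
That is 0.0481758 m = 4.8176 cm.

4.8 centimetres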